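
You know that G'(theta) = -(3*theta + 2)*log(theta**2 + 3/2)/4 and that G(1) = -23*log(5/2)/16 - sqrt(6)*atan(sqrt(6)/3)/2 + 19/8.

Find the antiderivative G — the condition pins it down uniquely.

G(theta) = (6*theta**2 + 2*theta*(-3*theta - 4)*log(theta**2 + 3/2) + 16*theta - 9*log(theta**2 + 3/2) - 8*sqrt(6)*atan(sqrt(6)*theta/3) + 16)/16

Recover the given G'(theta) by differentiating a candidate G(theta); any mismatch rules it out.
A general antiderivative is 3*theta**2/8 + theta + (-3*theta**2/8 - theta/2)*log(theta**2 + 3/2) - 9*log(theta**2 + 3/2)/16 - sqrt(6)*atan(sqrt(6)*theta/3)/2 + C.
The condition gives C = -23*log(5/2)/16 - sqrt(6)*atan(sqrt(6)/3)/2 + 19/8 - (-23*log(5/2)/16 - sqrt(6)*atan(sqrt(6)/3)/2 + 11/8) = 1.
So G(theta) = (6*theta**2 + 2*theta*(-3*theta - 4)*log(theta**2 + 3/2) + 16*theta - 9*log(theta**2 + 3/2) - 8*sqrt(6)*atan(sqrt(6)*theta/3) + 16)/16.
Check: d/dtheta[(6*theta**2 + 2*theta*(-3*theta - 4)*log(theta**2 + 3/2) + 16*theta - 9*log(theta**2 + 3/2) - 8*sqrt(6)*atan(sqrt(6)*theta/3) + 16)/16] = -3*theta*log(theta**2 + 3/2)/4 - log(theta**2 + 3/2)/2, which equals G'(theta).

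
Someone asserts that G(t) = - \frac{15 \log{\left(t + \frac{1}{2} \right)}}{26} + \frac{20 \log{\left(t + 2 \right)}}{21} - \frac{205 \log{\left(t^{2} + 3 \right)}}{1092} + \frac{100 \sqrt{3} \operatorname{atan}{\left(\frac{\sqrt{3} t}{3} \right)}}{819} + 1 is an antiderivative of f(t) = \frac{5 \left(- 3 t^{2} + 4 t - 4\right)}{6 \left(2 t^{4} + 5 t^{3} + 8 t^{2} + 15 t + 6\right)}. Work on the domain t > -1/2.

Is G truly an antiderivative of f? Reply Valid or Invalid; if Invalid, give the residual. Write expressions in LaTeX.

d/dt[G] = \frac{- 15 t^{2} + 20 t - 20}{12 t^{4} + 30 t^{3} + 48 t^{2} + 90 t + 36}
This equals f(t) exactly, so the claim holds.

Valid - the claim checks out under differentiation.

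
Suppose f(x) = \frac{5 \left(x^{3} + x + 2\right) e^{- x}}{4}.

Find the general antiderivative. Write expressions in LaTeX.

f has the shape u'v + uv' for u = - \frac{5 x^{3}}{4} - \frac{15 x^{2}}{4} - \frac{35 x}{4} - \frac{45}{4} and v = e^{- x} — it is the derivative of the product u*v.
Check: d/dx[\frac{\left(- 5 x^{3} - 15 x^{2} - 35 x - 45\right) e^{- x}}{4}] = \frac{\left(5 x^{3} + 5 x + 10\right) e^{- x}}{4}, which equals f(x).

F(x) = \frac{\left(- 5 x^{3} - 15 x^{2} - 35 x - 45\right) e^{- x}}{4} + C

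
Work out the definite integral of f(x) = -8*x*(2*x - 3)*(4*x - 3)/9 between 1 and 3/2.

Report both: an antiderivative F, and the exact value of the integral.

f matches the chain-rule pattern g'(h)*h' with inner function h(x) = 2*x**2/3 - x; substituting u = h(x) collapses the integral.
F(x) = -4*x**2*(2*x - 3)**2/9 is an antiderivative of f.
Check: d/dx[-4*x**2*(2*x - 3)**2/9] = -64*x**3/9 + 16*x**2 - 8*x, which equals f(x).
F(3/2) = 0; F(1) = -4/9.
Integral = F(3/2) - F(1) = 4/9.

Antiderivative: F(x) = -4*x**2*(2*x - 3)**2/9; value = 4/9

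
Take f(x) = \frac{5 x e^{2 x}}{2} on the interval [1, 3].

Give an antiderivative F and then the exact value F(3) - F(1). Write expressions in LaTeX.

Antiderivative: F(x) = \frac{5 x e^{2 x}}{4} - \frac{5 e^{2 x}}{8}; value = - \frac{5 e^{2}}{8} + \frac{25 e^{6}}{8}

f has the shape u'v + uv' for u = \frac{5 x}{4} - \frac{5}{8} and v = e^{2 x} — it is the derivative of the product u*v.
F(x) = \frac{5 x e^{2 x}}{4} - \frac{5 e^{2 x}}{8} is an antiderivative of f.
Check: d/dx[\frac{5 x e^{2 x}}{4} - \frac{5 e^{2 x}}{8}] = \frac{5 x e^{2 x}}{2} = f(x).
F(3) = \frac{25 e^{6}}{8}; F(1) = \frac{5 e^{2}}{8}.
Integral = F(3) - F(1) = - \frac{5 e^{2}}{8} + \frac{25 e^{6}}{8}.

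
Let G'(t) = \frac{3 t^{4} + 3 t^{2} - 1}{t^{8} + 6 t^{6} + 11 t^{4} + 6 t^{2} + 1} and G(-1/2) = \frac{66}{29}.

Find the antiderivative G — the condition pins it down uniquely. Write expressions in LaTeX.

G'(t) has the shape u'v + uv' for u = - \frac{2 t}{3} and v = \frac{1}{\frac{2 t^{4}}{3} + 2 t^{2} + \frac{2}{3}} — it is the derivative of the product u*v.
A general antiderivative is - \frac{2 t}{3 \left(\frac{2 t^{4}}{3} + 2 t^{2} + \frac{2}{3}\right)} + C.
The condition gives C = \frac{66}{29} - (\frac{8}{29}) = 2.
So G(t) = - \frac{2 t}{2 t^{4} + 6 t^{2} + 2} + 2.
Check: d/dt[- \frac{2 t}{2 t^{4} + 6 t^{2} + 2} + 2] = \frac{3 t^{4} + 3 t^{2} - 1}{t^{8} + 6 t^{6} + 11 t^{4} + 6 t^{2} + 1} = G'(t).

G(t) = - \frac{2 t}{2 t^{4} + 6 t^{2} + 2} + 2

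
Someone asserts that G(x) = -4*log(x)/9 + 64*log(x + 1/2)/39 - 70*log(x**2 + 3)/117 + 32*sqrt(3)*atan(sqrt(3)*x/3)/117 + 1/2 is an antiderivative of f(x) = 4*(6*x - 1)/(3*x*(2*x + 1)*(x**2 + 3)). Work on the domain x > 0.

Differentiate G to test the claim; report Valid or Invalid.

Valid - the claim checks out under differentiation.

d/dx[G] = (24*x - 4)/(6*x**4 + 3*x**3 + 18*x**2 + 9*x)
This equals f(x) exactly, so the claim holds.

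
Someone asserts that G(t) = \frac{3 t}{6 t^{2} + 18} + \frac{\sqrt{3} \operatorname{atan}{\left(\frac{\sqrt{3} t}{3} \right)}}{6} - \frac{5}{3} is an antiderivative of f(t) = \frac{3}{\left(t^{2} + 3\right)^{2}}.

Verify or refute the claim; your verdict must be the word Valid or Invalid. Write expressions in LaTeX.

Valid: G'(t) = f(t).

d/dt[G] = \frac{3}{t^{4} + 6 t^{2} + 9}
This equals f(t) exactly, so the claim holds.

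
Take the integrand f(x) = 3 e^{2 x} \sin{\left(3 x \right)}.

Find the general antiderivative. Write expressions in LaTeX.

Recover f(x) by differentiating a candidate F(x); any mismatch rules it out.
Check: d/dx[- \frac{3 \left(- 2 \sin{\left(3 x \right)} + 3 \cos{\left(3 x \right)}\right) e^{2 x}}{13}] = 3 e^{2 x} \sin{\left(3 x \right)} = f(x).

F(x) = - \frac{3 \left(- 2 \sin{\left(3 x \right)} + 3 \cos{\left(3 x \right)}\right) e^{2 x}}{13} + C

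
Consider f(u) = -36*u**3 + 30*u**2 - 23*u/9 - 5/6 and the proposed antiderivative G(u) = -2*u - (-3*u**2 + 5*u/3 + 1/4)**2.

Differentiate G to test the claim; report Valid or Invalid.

Invalid: d/du[G] - f = -2, which is not 0.

d/du[G] = -36*u**3 + 30*u**2 - 23*u/9 - 17/6
d/du[G] - f(u) = -2 != 0.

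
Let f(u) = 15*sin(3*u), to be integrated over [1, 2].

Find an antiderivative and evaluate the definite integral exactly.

A first test for any F(u): its u-derivative must equal f(u) identically.
F(u) = -5*cos(3*u) is an antiderivative of f.
Check: d/du[-5*cos(3*u)] = 15*sin(3*u) = f(u).
F(2) = -5*cos(6); F(1) = -5*cos(3).
Integral = F(2) - F(1) = 5*cos(3) - 5*cos(6).

Antiderivative: F(u) = -5*cos(3*u); value = 5*cos(3) - 5*cos(6)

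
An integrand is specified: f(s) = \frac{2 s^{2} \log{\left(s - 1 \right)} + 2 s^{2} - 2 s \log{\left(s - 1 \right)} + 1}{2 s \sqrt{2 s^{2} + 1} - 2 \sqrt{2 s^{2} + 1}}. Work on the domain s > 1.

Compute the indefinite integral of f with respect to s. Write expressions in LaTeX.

Recognize the product-rule pattern: f = u'v + uv' with u = \frac{\sqrt{2 s^{2} + 1}}{2}, v = \log{\left(s - 1 \right)}, so integration by parts undoes it.
Check: d/ds[\frac{\sqrt{2 s^{2} + 1} \log{\left(s - 1 \right)}}{2}] = \frac{2 s^{2} \log{\left(s - 1 \right)} + 2 s^{2} - 2 s \log{\left(s - 1 \right)} + 1}{2 s \sqrt{2 s^{2} + 1} - 2 \sqrt{2 s^{2} + 1}} = f(s).

F(s) = \frac{\sqrt{2 s^{2} + 1} \log{\left(s - 1 \right)}}{2} + C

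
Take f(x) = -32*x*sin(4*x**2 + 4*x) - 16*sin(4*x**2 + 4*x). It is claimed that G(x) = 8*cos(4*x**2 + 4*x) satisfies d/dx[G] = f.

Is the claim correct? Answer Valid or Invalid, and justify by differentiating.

Invalid: d/dx[G] - f = -32*x*sin(4*x**2 + 4*x) - 16*sin(4*x**2 + 4*x), which is not 0.

d/dx[G] = -64*x*sin(4*x**2 + 4*x) - 32*sin(4*x**2 + 4*x)
d/dx[G] - f(x) = -32*x*sin(4*x**2 + 4*x) - 16*sin(4*x**2 + 4*x) != 0.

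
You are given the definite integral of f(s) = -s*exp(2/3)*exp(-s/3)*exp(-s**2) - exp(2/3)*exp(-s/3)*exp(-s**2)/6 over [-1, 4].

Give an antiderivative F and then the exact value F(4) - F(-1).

f matches the chain-rule pattern g'(h)*h' with inner function h(s) = -s**2 - s/3 + 2/3; substituting u = h(s) collapses the integral.
F(s) = exp(2/3)*exp(-s/3)*exp(-s**2)/2 is an antiderivative of f.
Check: d/ds[exp(2/3)*exp(-s/3)*exp(-s**2)/2] = (-6*s*exp(2/3) - exp(2/3))*exp(-s/3)*exp(-s**2)/6, which equals f(s).
F(4) = exp(-50/3)/2; F(-1) = 1/2.
Integral = F(4) - F(-1) = -1/2 + exp(-50/3)/2.

Antiderivative: F(s) = exp(2/3)*exp(-s/3)*exp(-s**2)/2; value = -1/2 + exp(-50/3)/2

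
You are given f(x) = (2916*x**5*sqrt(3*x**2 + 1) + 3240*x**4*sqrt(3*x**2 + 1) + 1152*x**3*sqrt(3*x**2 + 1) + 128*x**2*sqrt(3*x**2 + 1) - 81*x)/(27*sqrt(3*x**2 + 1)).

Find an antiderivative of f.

Check any antiderivative F(x) by computing F'(x) and comparing it with f(x).
Check: d/dx[18*x**6 + 24*x**5 + 32*x**4/3 + 128*x**3/81 - sqrt(3*x**2 + 1)] = (2916*x**5*sqrt(3*x**2 + 1) + 3240*x**4*sqrt(3*x**2 + 1) + 1152*x**3*sqrt(3*x**2 + 1) + 128*x**2*sqrt(3*x**2 + 1) - 81*x)/(27*sqrt(3*x**2 + 1)) = f(x).

An antiderivative is F(x) = 18*x**6 + 24*x**5 + 32*x**4/3 + 128*x**3/81 - sqrt(3*x**2 + 1).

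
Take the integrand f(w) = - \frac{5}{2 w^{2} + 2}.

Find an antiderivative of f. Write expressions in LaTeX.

Recover f(w) by differentiating a candidate F(w); any mismatch rules it out.
Check: d/dw[- \frac{5 \operatorname{atan}{\left(w \right)}}{2}] = - \frac{5}{2 w^{2} + 2} = f(w).

An antiderivative is F(w) = - \frac{5 \operatorname{atan}{\left(w \right)}}{2}.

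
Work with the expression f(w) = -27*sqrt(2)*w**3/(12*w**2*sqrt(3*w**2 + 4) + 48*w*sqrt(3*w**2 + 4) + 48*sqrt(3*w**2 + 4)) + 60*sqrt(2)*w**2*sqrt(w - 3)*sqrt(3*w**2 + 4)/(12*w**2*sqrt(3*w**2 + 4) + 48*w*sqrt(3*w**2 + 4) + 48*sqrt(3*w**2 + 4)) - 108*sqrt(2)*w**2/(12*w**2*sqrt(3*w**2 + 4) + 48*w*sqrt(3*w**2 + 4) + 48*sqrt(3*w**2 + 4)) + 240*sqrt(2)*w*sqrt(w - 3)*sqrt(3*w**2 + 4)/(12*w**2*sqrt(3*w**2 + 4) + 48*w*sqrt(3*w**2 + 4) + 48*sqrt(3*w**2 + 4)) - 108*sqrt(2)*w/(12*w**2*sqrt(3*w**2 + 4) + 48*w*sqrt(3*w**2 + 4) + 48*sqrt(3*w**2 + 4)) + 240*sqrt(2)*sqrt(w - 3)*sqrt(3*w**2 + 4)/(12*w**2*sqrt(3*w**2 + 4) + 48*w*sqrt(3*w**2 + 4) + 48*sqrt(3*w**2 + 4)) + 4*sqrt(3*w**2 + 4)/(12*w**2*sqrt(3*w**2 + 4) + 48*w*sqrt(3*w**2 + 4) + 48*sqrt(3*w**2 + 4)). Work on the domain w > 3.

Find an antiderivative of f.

An antiderivative is F(w) = (40*w**2*sqrt(w - 3) - 40*w*sqrt(w - 3) - 9*w*sqrt(3*w**2 + 4) - 240*sqrt(w - 3) - 18*sqrt(3*w**2 + 4) - 2*sqrt(2))/(6*sqrt(2)*w + 12*sqrt(2)).

Integrate term by term and add the pieces.
Check: d/dw[(40*w**2*sqrt(w - 3) - 40*w*sqrt(w - 3) - 9*w*sqrt(3*w**2 + 4) - 240*sqrt(w - 3) - 18*sqrt(3*w**2 + 4) - 2*sqrt(2))/(6*sqrt(2)*w + 12*sqrt(2))] = (-27*sqrt(2)*w**3*sqrt(w - 3) + 60*sqrt(2)*w**3*sqrt(3*w**2 + 4) - 108*sqrt(2)*w**2*sqrt(w - 3) + 60*sqrt(2)*w**2*sqrt(3*w**2 + 4) - 108*sqrt(2)*w*sqrt(w - 3) - 480*sqrt(2)*w*sqrt(3*w**2 + 4) + 4*sqrt(w - 3)*sqrt(3*w**2 + 4) - 720*sqrt(2)*sqrt(3*w**2 + 4))/(12*w**2*sqrt(w - 3)*sqrt(3*w**2 + 4) + 48*w*sqrt(w - 3)*sqrt(3*w**2 + 4) + 48*sqrt(w - 3)*sqrt(3*w**2 + 4)), which equals f(w).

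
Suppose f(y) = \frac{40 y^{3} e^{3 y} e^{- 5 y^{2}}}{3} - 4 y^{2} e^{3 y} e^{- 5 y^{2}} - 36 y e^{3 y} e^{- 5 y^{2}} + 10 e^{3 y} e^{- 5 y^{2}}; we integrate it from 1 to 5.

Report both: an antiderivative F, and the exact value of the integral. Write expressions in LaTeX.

Antiderivative: F(y) = - \frac{2 \left(2 y^{2} - 5\right) e^{- 5 y^{2} + 3 y}}{3}; value = - \frac{2}{e^{2}} - \frac{30}{e^{110}}

Recognize the product-rule pattern: f = u'v + uv' with u = \frac{10}{3} - \frac{4 y^{2}}{3}, v = e^{- 5 y^{2} + 3 y}, so integration by parts undoes it.
F(y) = - \frac{2 \left(2 y^{2} - 5\right) e^{- 5 y^{2} + 3 y}}{3} is an antiderivative of f.
Check: d/dy[- \frac{2 \left(2 y^{2} - 5\right) e^{- 5 y^{2} + 3 y}}{3}] = \frac{40 y^{3} e^{3 y} e^{- 5 y^{2}}}{3} - 4 y^{2} e^{3 y} e^{- 5 y^{2}} - 36 y e^{3 y} e^{- 5 y^{2}} + 10 e^{3 y} e^{- 5 y^{2}} = f(y).
F(5) = - \frac{30}{e^{110}}; F(1) = \frac{2}{e^{2}}.
Integral = F(5) - F(1) = - \frac{2}{e^{2}} - \frac{30}{e^{110}}.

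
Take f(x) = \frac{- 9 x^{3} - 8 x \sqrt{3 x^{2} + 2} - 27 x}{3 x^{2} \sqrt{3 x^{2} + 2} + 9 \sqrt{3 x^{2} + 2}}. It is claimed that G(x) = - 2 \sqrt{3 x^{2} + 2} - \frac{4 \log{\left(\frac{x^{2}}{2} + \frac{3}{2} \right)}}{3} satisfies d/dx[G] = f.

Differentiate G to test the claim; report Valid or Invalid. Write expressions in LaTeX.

Invalid: d/dx[G] - f = - \frac{3 x}{\sqrt{3 x^{2} + 2}}, which is not 0.

d/dx[G] = \frac{- 18 x^{3} - 8 x \sqrt{3 x^{2} + 2} - 54 x}{3 x^{2} \sqrt{3 x^{2} + 2} + 9 \sqrt{3 x^{2} + 2}}
d/dx[G] - f(x) = - \frac{3 x}{\sqrt{3 x^{2} + 2}} != 0.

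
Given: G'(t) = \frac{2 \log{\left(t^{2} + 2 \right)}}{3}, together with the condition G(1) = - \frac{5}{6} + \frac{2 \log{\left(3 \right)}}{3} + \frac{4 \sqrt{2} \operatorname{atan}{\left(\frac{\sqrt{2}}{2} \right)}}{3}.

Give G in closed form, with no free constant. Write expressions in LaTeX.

Check a candidate G(t) by differentiating: d/dt[G] must match the given G'(t).
A general antiderivative is \frac{2 t \log{\left(t^{2} + 2 \right)}}{3} - \frac{4 t}{3} + \frac{4 \sqrt{2} \operatorname{atan}{\left(\frac{\sqrt{2} t}{2} \right)}}{3} + C.
The condition gives C = - \frac{5}{6} + \frac{2 \log{\left(3 \right)}}{3} + \frac{4 \sqrt{2} \operatorname{atan}{\left(\frac{\sqrt{2}}{2} \right)}}{3} - (- \frac{4}{3} + \frac{2 \log{\left(3 \right)}}{3} + \frac{4 \sqrt{2} \operatorname{atan}{\left(\frac{\sqrt{2}}{2} \right)}}{3}) = \frac{1}{2}.
So G(t) = \frac{2 t \log{\left(t^{2} + 2 \right)}}{3} - \frac{4 t}{3} + \frac{4 \sqrt{2} \operatorname{atan}{\left(\frac{\sqrt{2} t}{2} \right)}}{3} + \frac{1}{2}.
Check: d/dt[\frac{2 t \log{\left(t^{2} + 2 \right)}}{3} - \frac{4 t}{3} + \frac{4 \sqrt{2} \operatorname{atan}{\left(\frac{\sqrt{2} t}{2} \right)}}{3} + \frac{1}{2}] = \frac{2 \log{\left(t^{2} + 2 \right)}}{3} = G'(t).

G(t) = \frac{2 t \log{\left(t^{2} + 2 \right)}}{3} - \frac{4 t}{3} + \frac{4 \sqrt{2} \operatorname{atan}{\left(\frac{\sqrt{2} t}{2} \right)}}{3} + \frac{1}{2}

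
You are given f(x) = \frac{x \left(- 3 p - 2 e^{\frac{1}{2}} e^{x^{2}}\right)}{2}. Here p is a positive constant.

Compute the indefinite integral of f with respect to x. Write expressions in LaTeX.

F(x) = \frac{- 3 p x^{2} - 2 e^{x^{2} + \frac{1}{2}}}{4} + C

An antiderivative F(x) passes only if d/dx[F] lands on f(x) exactly.
Check: d/dx[\frac{- 3 p x^{2} - 2 e^{x^{2} + \frac{1}{2}}}{4}] = - \frac{3 p x}{2} - x e^{\frac{1}{2}} e^{x^{2}}, which equals f(x).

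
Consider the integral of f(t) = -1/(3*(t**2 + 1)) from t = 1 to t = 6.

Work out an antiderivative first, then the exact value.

Antiderivative: F(t) = -atan(t)/3; value = -atan(6)/3 + pi/12

For F(t) to be correct the identity F'(t) - f(t) = 0 must hold.
F(t) = -atan(t)/3 is an antiderivative of f.
Check: d/dt[-atan(t)/3] = -1/(3*t**2 + 3), which equals f(t).
F(6) = -atan(6)/3; F(1) = -pi/12.
Integral = F(6) - F(1) = -atan(6)/3 + pi/12.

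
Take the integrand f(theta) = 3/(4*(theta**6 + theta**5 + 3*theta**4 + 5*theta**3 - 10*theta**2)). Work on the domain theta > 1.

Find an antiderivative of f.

Factor the denominator (4*theta**2*(theta - 1)*(theta + 2)*(theta**2 + 5)) and decompose: f = (theta + 7)/(360*(theta**2 + 5)) - 1/(144*(theta + 2)) + 1/(24*(theta - 1)) - 3/(80*theta) - 3/(40*theta**2); each piece integrates to a log, atan, or power term.
Check: d/dtheta[-3*log(theta)/80 + log(theta - 1)/24 - log(theta + 2)/144 + log(theta**2 + 5)/720 + 7*sqrt(5)*atan(sqrt(5)*theta/5)/1800 + 3/(40*theta)] = 3/(4*theta**6 + 4*theta**5 + 12*theta**4 + 20*theta**3 - 40*theta**2), which equals f(theta).

An antiderivative is F(theta) = -3*log(theta)/80 + log(theta - 1)/24 - log(theta + 2)/144 + log(theta**2 + 5)/720 + 7*sqrt(5)*atan(sqrt(5)*theta/5)/1800 + 3/(40*theta).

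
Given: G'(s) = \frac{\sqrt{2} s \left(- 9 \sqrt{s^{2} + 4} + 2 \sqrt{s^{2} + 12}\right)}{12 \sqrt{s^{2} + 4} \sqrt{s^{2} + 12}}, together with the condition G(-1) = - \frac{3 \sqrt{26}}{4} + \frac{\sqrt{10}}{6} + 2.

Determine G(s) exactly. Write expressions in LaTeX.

G(s) = \frac{\sqrt{\frac{s^{2}}{2} + 2}}{3} - \frac{3 \sqrt{\frac{s^{2}}{2} + 6}}{2} + 2

Whatever form G(s) takes, its d/ds must return the stated G'(s).
A general antiderivative is \frac{\sqrt{\frac{s^{2}}{2} + 2}}{3} - \frac{3 \sqrt{\frac{s^{2}}{2} + 6}}{2} + C.
The condition gives C = - \frac{3 \sqrt{26}}{4} + \frac{\sqrt{10}}{6} + 2 - (- \frac{3 \sqrt{26}}{4} + \frac{\sqrt{10}}{6}) = 2.
So G(s) = \frac{\sqrt{\frac{s^{2}}{2} + 2}}{3} - \frac{3 \sqrt{\frac{s^{2}}{2} + 6}}{2} + 2.
Check: d/ds[\frac{\sqrt{\frac{s^{2}}{2} + 2}}{3} - \frac{3 \sqrt{\frac{s^{2}}{2} + 6}}{2} + 2] = \frac{- 9 \sqrt{2} s \sqrt{s^{2} + 4} + 2 \sqrt{2} s \sqrt{s^{2} + 12}}{12 \sqrt{s^{2} + 4} \sqrt{s^{2} + 12}}, which equals G'(s).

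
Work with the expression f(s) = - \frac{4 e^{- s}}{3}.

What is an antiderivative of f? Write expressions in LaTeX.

For F(s) to be correct the identity F'(s) - f(s) = 0 must hold.
Check: d/ds[\frac{4 e^{- s}}{3}] = - \frac{4 e^{- s}}{3} = f(s).

An antiderivative is F(s) = \frac{4 e^{- s}}{3}.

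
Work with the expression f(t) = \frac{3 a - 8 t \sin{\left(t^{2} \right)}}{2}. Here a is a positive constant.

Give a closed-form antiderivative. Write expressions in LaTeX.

An antiderivative F(t) passes only if d/dt[F] lands on f(t) exactly.
Check: d/dt[\frac{3 a t + 4 \cos{\left(t^{2} \right)}}{2}] = \frac{3 a}{2} - 4 t \sin{\left(t^{2} \right)}, which equals f(t).

An antiderivative is F(t) = \frac{3 a t + 4 \cos{\left(t^{2} \right)}}{2}.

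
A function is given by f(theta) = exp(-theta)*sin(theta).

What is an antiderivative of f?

Differentiate the proposed F(theta) back; it has to land on f(theta) exactly.
Check: d/dtheta[-exp(-theta)*sin(theta)/2 - exp(-theta)*cos(theta)/2] = exp(-theta)*sin(theta) = f(theta).

An antiderivative is F(theta) = -exp(-theta)*sin(theta)/2 - exp(-theta)*cos(theta)/2.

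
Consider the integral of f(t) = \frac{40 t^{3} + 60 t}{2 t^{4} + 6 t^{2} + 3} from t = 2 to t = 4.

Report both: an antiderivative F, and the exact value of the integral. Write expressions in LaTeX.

Antiderivative: F(t) = 5 \log{\left(\frac{2 t^{4}}{3} + 2 t^{2} + 1 \right)}; value = - 5 \log{\left(\frac{59}{3} \right)} + 5 \log{\left(\frac{611}{3} \right)}

f matches the chain-rule pattern g'(h)*h' with inner function h(t) = \frac{2 t^{4}}{3} + 2 t^{2} + 1; substituting u = h(t) collapses the integral.
F(t) = 5 \log{\left(\frac{2 t^{4}}{3} + 2 t^{2} + 1 \right)} is an antiderivative of f.
Check: d/dt[5 \log{\left(\frac{2 t^{4}}{3} + 2 t^{2} + 1 \right)}] = \frac{40 t^{3} + 60 t}{2 t^{4} + 6 t^{2} + 3} = f(t).
F(4) = 5 \log{\left(\frac{611}{3} \right)}; F(2) = 5 \log{\left(\frac{59}{3} \right)}.
Integral = F(4) - F(2) = - 5 \log{\left(\frac{59}{3} \right)} + 5 \log{\left(\frac{611}{3} \right)}.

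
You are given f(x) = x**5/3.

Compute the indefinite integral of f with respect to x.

F(x) = x**6/18 + C

Check any antiderivative F(x) by computing F'(x) and comparing it with f(x).
Check: d/dx[x**6/18] = x**5/3 = f(x).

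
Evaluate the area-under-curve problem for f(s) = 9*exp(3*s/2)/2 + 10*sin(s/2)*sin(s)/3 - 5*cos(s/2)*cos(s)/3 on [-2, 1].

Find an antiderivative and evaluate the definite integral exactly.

Integrate term by term and add the pieces.
F(s) = 3*exp(3*s/2) - 10*sin(s/2)*cos(s)/3 is an antiderivative of f.
Check: d/ds[3*exp(3*s/2) - 10*sin(s/2)*cos(s)/3] = 9*exp(3*s/2)/2 + 10*sin(s/2)*sin(s)/3 - 5*cos(s/2)*cos(s)/3 = f(s).
F(1) = -10*sin(1/2)*cos(1)/3 + 3*exp(3/2); F(-2) = 10*sin(1)*cos(2)/3 + 3*exp(-3).
Integral = F(1) - F(-2) = -10*sin(1/2)*cos(1)/3 - 3*exp(-3) - 10*sin(1)*cos(2)/3 + 3*exp(3/2).

Antiderivative: F(s) = 3*exp(3*s/2) - 10*sin(s/2)*cos(s)/3; value = -10*sin(1/2)*cos(1)/3 - 3*exp(-3) - 10*sin(1)*cos(2)/3 + 3*exp(3/2)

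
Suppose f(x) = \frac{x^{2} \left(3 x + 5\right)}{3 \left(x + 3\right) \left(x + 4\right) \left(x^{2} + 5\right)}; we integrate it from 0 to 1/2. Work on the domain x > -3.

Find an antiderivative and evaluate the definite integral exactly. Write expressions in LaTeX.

Factor the denominator (3 \left(x + 3\right) \left(x + 4\right) \left(x^{2} + 5\right)) and decompose: f = \frac{5 \left(x - 10\right)}{63 \left(x^{2} + 5\right)} + \frac{16}{9 \left(x + 4\right)} - \frac{6}{7 \left(x + 3\right)}; each piece integrates to a log, atan, or power term.
F(x) = - \frac{6 \log{\left(x + 3 \right)}}{7} + \frac{16 \log{\left(x + 4 \right)}}{9} + \frac{5 \log{\left(x^{2} + 5 \right)}}{126} - \frac{10 \sqrt{5} \operatorname{atan}{\left(\frac{\sqrt{5} x}{5} \right)}}{63} is an antiderivative of f.
Check: d/dx[- \frac{6 \log{\left(x + 3 \right)}}{7} + \frac{16 \log{\left(x + 4 \right)}}{9} + \frac{5 \log{\left(x^{2} + 5 \right)}}{126} - \frac{10 \sqrt{5} \operatorname{atan}{\left(\frac{\sqrt{5} x}{5} \right)}}{63}] = \frac{3 x^{3} + 5 x^{2}}{3 x^{4} + 21 x^{3} + 51 x^{2} + 105 x + 180}, which equals f(x).
F(1/2) = - \frac{6 \log{\left(\frac{7}{2} \right)}}{7} - \frac{10 \sqrt{5} \operatorname{atan}{\left(\frac{\sqrt{5}}{10} \right)}}{63} + \frac{5 \log{\left(\frac{21}{4} \right)}}{126} + \frac{16 \log{\left(\frac{9}{2} \right)}}{9}; F(0) = - \frac{6 \log{\left(3 \right)}}{7} + \frac{5 \log{\left(5 \right)}}{126} + \frac{16 \log{\left(4 \right)}}{9}.
Integral = F(1/2) - F(0) = - \frac{16 \log{\left(4 \right)}}{9} - \frac{6 \log{\left(\frac{7}{2} \right)}}{7} - \frac{10 \sqrt{5} \operatorname{atan}{\left(\frac{\sqrt{5}}{10} \right)}}{63} - \frac{5 \log{\left(5 \right)}}{126} + \frac{5 \log{\left(\frac{21}{4} \right)}}{126} + \frac{6 \log{\left(3 \right)}}{7} + \frac{16 \log{\left(\frac{9}{2} \right)}}{9}.

Antiderivative: F(x) = - \frac{6 \log{\left(x + 3 \right)}}{7} + \frac{16 \log{\left(x + 4 \right)}}{9} + \frac{5 \log{\left(x^{2} + 5 \right)}}{126} - \frac{10 \sqrt{5} \operatorname{atan}{\left(\frac{\sqrt{5} x}{5} \right)}}{63}; value = - \frac{16 \log{\left(4 \right)}}{9} - \frac{6 \log{\left(\frac{7}{2} \right)}}{7} - \frac{10 \sqrt{5} \operatorname{atan}{\left(\frac{\sqrt{5}}{10} \right)}}{63} - \frac{5 \log{\left(5 \right)}}{126} + \frac{5 \log{\left(\frac{21}{4} \right)}}{126} + \frac{6 \log{\left(3 \right)}}{7} + \frac{16 \log{\left(\frac{9}{2} \right)}}{9}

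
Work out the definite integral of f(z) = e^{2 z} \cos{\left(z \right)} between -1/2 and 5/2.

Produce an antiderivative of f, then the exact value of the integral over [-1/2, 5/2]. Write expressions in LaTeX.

Since d/dz undoes antidifferentiation here, F'(z) = f(z) is required of F(z).
F(z) = \frac{\left(\sin{\left(z \right)} + 2 \cos{\left(z \right)}\right) e^{2 z}}{5} is an antiderivative of f.
Check: d/dz[\frac{\left(\sin{\left(z \right)} + 2 \cos{\left(z \right)}\right) e^{2 z}}{5}] = e^{2 z} \cos{\left(z \right)} = f(z).
F(5/2) = \frac{2 e^{5} \cos{\left(\frac{5}{2} \right)}}{5} + \frac{e^{5} \sin{\left(\frac{5}{2} \right)}}{5}; F(-1/2) = - \frac{\sin{\left(\frac{1}{2} \right)}}{5 e} + \frac{2 \cos{\left(\frac{1}{2} \right)}}{5 e}.
Integral = F(5/2) - F(-1/2) = \frac{2 e^{5} \cos{\left(\frac{5}{2} \right)}}{5} - \frac{2 \cos{\left(\frac{1}{2} \right)}}{5 e} + \frac{\sin{\left(\frac{1}{2} \right)}}{5 e} + \frac{e^{5} \sin{\left(\frac{5}{2} \right)}}{5}.

Antiderivative: F(z) = \frac{\left(\sin{\left(z \right)} + 2 \cos{\left(z \right)}\right) e^{2 z}}{5}; value = \frac{2 e^{5} \cos{\left(\frac{5}{2} \right)}}{5} - \frac{2 \cos{\left(\frac{1}{2} \right)}}{5 e} + \frac{\sin{\left(\frac{1}{2} \right)}}{5 e} + \frac{e^{5} \sin{\left(\frac{5}{2} \right)}}{5}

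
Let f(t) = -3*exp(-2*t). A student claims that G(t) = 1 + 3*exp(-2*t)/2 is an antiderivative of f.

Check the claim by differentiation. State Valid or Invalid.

d/dt[G] = -3*exp(-2*t)
This equals f(t) exactly, so the claim holds.

Valid - the claim checks out under differentiation.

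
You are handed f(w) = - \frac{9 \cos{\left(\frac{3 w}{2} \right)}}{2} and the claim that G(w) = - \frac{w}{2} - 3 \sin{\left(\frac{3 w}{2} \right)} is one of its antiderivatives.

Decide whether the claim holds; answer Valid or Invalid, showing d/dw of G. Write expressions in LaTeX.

Invalid: d/dw[G] - f = - \frac{1}{2}, which is not 0.

d/dw[G] = - \frac{9 \cos{\left(\frac{3 w}{2} \right)}}{2} - \frac{1}{2}
d/dw[G] - f(w) = - \frac{1}{2} != 0.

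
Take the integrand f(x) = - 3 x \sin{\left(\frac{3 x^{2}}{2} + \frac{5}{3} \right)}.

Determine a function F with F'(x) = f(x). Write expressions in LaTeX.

An antiderivative is F(x) = \cos{\left(\frac{3 x^{2}}{2} + \frac{5}{3} \right)}.

The substitution u = \frac{3 x^{2}}{2} + \frac{5}{3} works: f is exactly (dF/du)*(du/dx) for that inner function.
Check: d/dx[\cos{\left(\frac{3 x^{2}}{2} + \frac{5}{3} \right)}] = - 3 x \sin{\left(\frac{3 x^{2}}{2} + \frac{5}{3} \right)} = f(x).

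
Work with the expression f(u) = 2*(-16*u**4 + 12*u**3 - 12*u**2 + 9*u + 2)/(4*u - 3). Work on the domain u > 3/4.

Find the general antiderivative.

F(u) = -2*u**4 - 3*u**2 + log(4*u - 3) + C

Since d/du undoes antidifferentiation here, F'(u) = f(u) is required of F(u).
Check: d/du[-2*u**4 - 3*u**2 + log(4*u - 3)] = (-32*u**4 + 24*u**3 - 24*u**2 + 18*u + 4)/(4*u - 3), which equals f(u).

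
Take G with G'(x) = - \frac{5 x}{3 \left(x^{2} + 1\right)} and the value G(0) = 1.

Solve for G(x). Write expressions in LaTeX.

G(x) = 1 - \frac{5 \log{\left(x^{2} + 1 \right)}}{6}

G'(x) matches the chain-rule pattern g'(h)*h' with inner function h(x) = x^{2} + 1; substituting u = h(x) collapses the integral.
A general antiderivative is - \frac{5 \log{\left(x^{2} + 1 \right)}}{6} + C.
The condition gives C = 1 - (0) = 1.
So G(x) = 1 - \frac{5 \log{\left(x^{2} + 1 \right)}}{6}.
Check: d/dx[1 - \frac{5 \log{\left(x^{2} + 1 \right)}}{6}] = - \frac{5 x}{3 x^{2} + 3}, which equals G'(x).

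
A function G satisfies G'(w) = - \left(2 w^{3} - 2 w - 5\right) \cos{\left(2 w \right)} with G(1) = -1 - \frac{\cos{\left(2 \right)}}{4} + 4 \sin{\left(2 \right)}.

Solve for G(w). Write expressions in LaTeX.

Since d/dw undoes antidifferentiation here, G(w) must give back the stated G'(w).
A general antiderivative is - w^{3} \sin{\left(2 w \right)} - \frac{3 w^{2} \cos{\left(2 w \right)}}{2} + \frac{5 w \sin{\left(2 w \right)}}{2} + \frac{5 \sin{\left(2 w \right)}}{2} + \frac{5 \cos{\left(2 w \right)}}{4} + C.
The condition gives C = -1 - \frac{\cos{\left(2 \right)}}{4} + 4 \sin{\left(2 \right)} - (- \frac{\cos{\left(2 \right)}}{4} + 4 \sin{\left(2 \right)}) = -1.
So G(w) = - w^{3} \sin{\left(2 w \right)} - \frac{3 w^{2} \cos{\left(2 w \right)}}{2} + \frac{5 w \sin{\left(2 w \right)}}{2} + \frac{5 \sin{\left(2 w \right)}}{2} + \frac{5 \cos{\left(2 w \right)}}{4} - 1.
Check: d/dw[- w^{3} \sin{\left(2 w \right)} - \frac{3 w^{2} \cos{\left(2 w \right)}}{2} + \frac{5 w \sin{\left(2 w \right)}}{2} + \frac{5 \sin{\left(2 w \right)}}{2} + \frac{5 \cos{\left(2 w \right)}}{4} - 1] = - 2 w^{3} \cos{\left(2 w \right)} + 2 w \cos{\left(2 w \right)} + 5 \cos{\left(2 w \right)}, which equals G'(w).

G(w) = - w^{3} \sin{\left(2 w \right)} - \frac{3 w^{2} \cos{\left(2 w \right)}}{2} + \frac{5 w \sin{\left(2 w \right)}}{2} + \frac{5 \sin{\left(2 w \right)}}{2} + \frac{5 \cos{\left(2 w \right)}}{4} - 1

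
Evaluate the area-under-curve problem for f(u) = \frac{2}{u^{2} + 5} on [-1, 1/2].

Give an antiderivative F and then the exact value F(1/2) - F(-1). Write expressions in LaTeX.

Antiderivative: F(u) = \frac{2 \sqrt{5} \operatorname{atan}{\left(\frac{\sqrt{5} u}{5} \right)}}{5}; value = \frac{2 \sqrt{5} \operatorname{atan}{\left(\frac{\sqrt{5}}{10} \right)}}{5} + \frac{2 \sqrt{5} \operatorname{atan}{\left(\frac{\sqrt{5}}{5} \right)}}{5}

Whatever form F(u) takes, F'(u) = f(u) is non-negotiable.
F(u) = \frac{2 \sqrt{5} \operatorname{atan}{\left(\frac{\sqrt{5} u}{5} \right)}}{5} is an antiderivative of f.
Check: d/du[\frac{2 \sqrt{5} \operatorname{atan}{\left(\frac{\sqrt{5} u}{5} \right)}}{5}] = \frac{2}{u^{2} + 5} = f(u).
F(1/2) = \frac{2 \sqrt{5} \operatorname{atan}{\left(\frac{\sqrt{5}}{10} \right)}}{5}; F(-1) = - \frac{2 \sqrt{5} \operatorname{atan}{\left(\frac{\sqrt{5}}{5} \right)}}{5}.
Integral = F(1/2) - F(-1) = \frac{2 \sqrt{5} \operatorname{atan}{\left(\frac{\sqrt{5}}{10} \right)}}{5} + \frac{2 \sqrt{5} \operatorname{atan}{\left(\frac{\sqrt{5}}{5} \right)}}{5}.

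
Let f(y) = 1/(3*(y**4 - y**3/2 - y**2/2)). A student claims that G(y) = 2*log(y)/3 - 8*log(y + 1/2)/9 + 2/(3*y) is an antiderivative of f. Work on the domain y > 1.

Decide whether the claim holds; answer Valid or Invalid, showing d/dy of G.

Invalid: d/dy[G] - f = -2/(9*y - 9), which is not 0.

d/dy[G] = (-4*y**2 - 6*y - 6)/(18*y**3 + 9*y**2)
d/dy[G] - f(y) = -2/(9*y - 9) != 0.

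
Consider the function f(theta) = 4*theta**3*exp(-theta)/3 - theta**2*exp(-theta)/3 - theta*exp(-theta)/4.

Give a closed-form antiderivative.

An antiderivative is F(theta) = (-16*theta**3 - 44*theta**2 - 85*theta - 85)*exp(-theta)/12.

Recognize the product-rule pattern: f = u'v + uv' with u = -4*theta**3/3 - 11*theta**2/3 - 85*theta/12 - 85/12, v = exp(-theta), so integration by parts undoes it.
Check: d/dtheta[(-16*theta**3 - 44*theta**2 - 85*theta - 85)*exp(-theta)/12] = (16*theta**3 - 4*theta**2 - 3*theta)*exp(-theta)/12, which equals f(theta).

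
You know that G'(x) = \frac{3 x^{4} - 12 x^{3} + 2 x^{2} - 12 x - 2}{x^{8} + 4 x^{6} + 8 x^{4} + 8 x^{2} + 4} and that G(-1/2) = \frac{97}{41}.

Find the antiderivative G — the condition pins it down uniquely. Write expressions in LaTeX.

Recognize the product-rule pattern: G'(x) = u'v + uv' with u = \frac{1}{\frac{x^{4}}{2} + x^{2} + 1}, v = \frac{3}{2} - \frac{x}{2}, so integration by parts undoes it.
A general antiderivative is \frac{\frac{3}{2} - \frac{x}{2}}{\frac{x^{4}}{2} + x^{2} + 1} + C.
The condition gives C = \frac{97}{41} - (\frac{56}{41}) = 1.
So G(x) = \frac{x^{4} + 2 x^{2} - x + 5}{x^{4} + 2 x^{2} + 2}.
Check: d/dx[\frac{x^{4} + 2 x^{2} - x + 5}{x^{4} + 2 x^{2} + 2}] = \frac{3 x^{4} - 12 x^{3} + 2 x^{2} - 12 x - 2}{x^{8} + 4 x^{6} + 8 x^{4} + 8 x^{2} + 4} = G'(x).

G(x) = \frac{x^{4} + 2 x^{2} - x + 5}{x^{4} + 2 x^{2} + 2}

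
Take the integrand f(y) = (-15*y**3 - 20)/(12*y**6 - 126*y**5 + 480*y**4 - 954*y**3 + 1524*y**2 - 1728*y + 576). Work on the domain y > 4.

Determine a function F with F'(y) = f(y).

An antiderivative is F(y) = -5*(-34281*y*log(y - 4) + 32851*y*log(y - 2) - 3610*y*log(y - 1/2) + 2520*y*log(y**2 + 3) + 203*sqrt(3)*y*atan(sqrt(3)*y/3) + 137124*log(y - 4) - 131404*log(y - 2) + 14440*log(y - 1/2) - 10080*log(y**2 + 3) - 812*sqrt(3)*atan(sqrt(3)*y/3) - 72618)/(591318*(y - 4)).

The denominator factors as 6*(y - 4)**2*(y - 2)*(2*y - 1)*(y**2 + 3); partial fractions split f into directly integrable pieces: -5*(240*y + 29)/(28158*(y**2 + 3)) + 50/(819*(2*y - 1)) - 5/(18*(y - 2)) + 1465/(5054*(y - 4)) - 35/(57*(y - 4)**2).
Check: d/dy[-5*(-34281*y*log(y - 4) + 32851*y*log(y - 2) - 3610*y*log(y - 1/2) + 2520*y*log(y**2 + 3) + 203*sqrt(3)*y*atan(sqrt(3)*y/3) + 137124*log(y - 4) - 131404*log(y - 2) + 14440*log(y - 1/2) - 10080*log(y**2 + 3) - 812*sqrt(3)*atan(sqrt(3)*y/3) - 72618)/(591318*(y - 4))] = (-15*y**3 - 20)/(12*y**6 - 126*y**5 + 480*y**4 - 954*y**3 + 1524*y**2 - 1728*y + 576) = f(y).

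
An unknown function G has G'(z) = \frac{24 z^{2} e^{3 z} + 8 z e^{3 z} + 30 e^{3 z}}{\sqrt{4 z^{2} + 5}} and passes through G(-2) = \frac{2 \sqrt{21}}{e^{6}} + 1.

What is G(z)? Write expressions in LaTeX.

G(z) = 2 \sqrt{4 z^{2} + 5} e^{3 z} + 1

Recognize the product-rule pattern: G'(z) = u'v + uv' with u = 2 \sqrt{4 z^{2} + 5}, v = e^{3 z}, so integration by parts undoes it.
A general antiderivative is 2 \sqrt{4 z^{2} + 5} e^{3 z} + C.
The condition gives C = \frac{2 \sqrt{21}}{e^{6}} + 1 - (\frac{2 \sqrt{21}}{e^{6}}) = 1.
So G(z) = 2 \sqrt{4 z^{2} + 5} e^{3 z} + 1.
Check: d/dz[2 \sqrt{4 z^{2} + 5} e^{3 z} + 1] = \frac{24 z^{2} e^{3 z} + 8 z e^{3 z} + 30 e^{3 z}}{\sqrt{4 z^{2} + 5}} = G'(z).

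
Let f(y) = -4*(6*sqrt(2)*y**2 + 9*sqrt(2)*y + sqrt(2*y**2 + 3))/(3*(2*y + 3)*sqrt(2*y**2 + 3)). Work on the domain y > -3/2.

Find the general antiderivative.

For F(y) to be correct the identity F'(y) - f(y) = 0 must hold.
Check: d/dy[-2*(3*sqrt(2)*sqrt(2*y**2 + 3) + log(2*y + 3))/3] = (-24*sqrt(2)*y**2 - 36*sqrt(2)*y - 4*sqrt(2*y**2 + 3))/(6*y*sqrt(2*y**2 + 3) + 9*sqrt(2*y**2 + 3)), which equals f(y).

F(y) = -2*(3*sqrt(2)*sqrt(2*y**2 + 3) + log(2*y + 3))/3 + C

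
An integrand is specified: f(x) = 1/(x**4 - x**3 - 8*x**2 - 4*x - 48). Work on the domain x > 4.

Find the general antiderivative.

F(x) = -(-26*log(x - 4) + 40*log(x + 3) - 7*log(x**2 + 4) + 112*atan(x/2))/3640 + C

The denominator factors as (x - 4)*(x + 3)*(x**2 + 4); partial fractions split f into directly integrable pieces: (x - 16)/(260*(x**2 + 4)) - 1/(91*(x + 3)) + 1/(140*(x - 4)).
Check: d/dx[-(-26*log(x - 4) + 40*log(x + 3) - 7*log(x**2 + 4) + 112*atan(x/2))/3640] = 1/(x**4 - x**3 - 8*x**2 - 4*x - 48) = f(x).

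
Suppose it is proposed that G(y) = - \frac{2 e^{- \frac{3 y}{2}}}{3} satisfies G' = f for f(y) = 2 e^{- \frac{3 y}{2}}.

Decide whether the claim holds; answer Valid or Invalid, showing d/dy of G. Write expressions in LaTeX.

Invalid: d/dy[G] - f = - e^{- \frac{3 y}{2}}, which is not 0.

d/dy[G] = e^{- \frac{3 y}{2}}
d/dy[G] - f(y) = - e^{- \frac{3 y}{2}} != 0.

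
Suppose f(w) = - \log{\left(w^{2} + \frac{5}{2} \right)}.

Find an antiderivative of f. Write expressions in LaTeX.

Differentiate the proposed F(w) back; it has to land on f(w) exactly.
Check: d/dw[- w \log{\left(w^{2} + \frac{5}{2} \right)} + 2 w - \sqrt{10} \operatorname{atan}{\left(\frac{\sqrt{10} w}{5} \right)}] = - \log{\left(w^{2} + \frac{5}{2} \right)} = f(w).

An antiderivative is F(w) = - w \log{\left(w^{2} + \frac{5}{2} \right)} + 2 w - \sqrt{10} \operatorname{atan}{\left(\frac{\sqrt{10} w}{5} \right)}.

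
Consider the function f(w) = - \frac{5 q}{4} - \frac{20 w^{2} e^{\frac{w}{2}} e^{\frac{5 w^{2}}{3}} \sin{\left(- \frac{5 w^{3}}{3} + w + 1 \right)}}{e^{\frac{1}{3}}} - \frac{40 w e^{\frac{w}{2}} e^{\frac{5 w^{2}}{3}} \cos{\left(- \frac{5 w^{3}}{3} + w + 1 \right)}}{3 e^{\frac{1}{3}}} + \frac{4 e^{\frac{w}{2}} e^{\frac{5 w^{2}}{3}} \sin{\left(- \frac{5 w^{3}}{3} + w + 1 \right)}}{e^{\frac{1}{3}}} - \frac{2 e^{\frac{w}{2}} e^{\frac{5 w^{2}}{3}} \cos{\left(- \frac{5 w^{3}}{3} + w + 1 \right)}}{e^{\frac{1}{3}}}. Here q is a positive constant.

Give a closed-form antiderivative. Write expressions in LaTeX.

An antiderivative is F(w) = - \frac{5 q w}{4} - \frac{4 e^{\frac{w}{2}} e^{\frac{5 w^{2}}{3}} \cos{\left(- \frac{5 w^{3}}{3} + w + 1 \right)}}{e^{\frac{1}{3}}}.

Integrate term by term and add the pieces.
Check: d/dw[- \frac{5 q w}{4} - \frac{4 e^{\frac{w}{2}} e^{\frac{5 w^{2}}{3}} \cos{\left(- \frac{5 w^{3}}{3} + w + 1 \right)}}{e^{\frac{1}{3}}}] = \frac{- 15 q e^{\frac{1}{3}} - 240 w^{2} e^{\frac{w}{2}} e^{\frac{5 w^{2}}{3}} \sin{\left(- \frac{5 w^{3}}{3} + w + 1 \right)} - 160 w e^{\frac{w}{2}} e^{\frac{5 w^{2}}{3}} \cos{\left(- \frac{5 w^{3}}{3} + w + 1 \right)} + 48 e^{\frac{w}{2}} e^{\frac{5 w^{2}}{3}} \sin{\left(- \frac{5 w^{3}}{3} + w + 1 \right)} - 24 e^{\frac{w}{2}} e^{\frac{5 w^{2}}{3}} \cos{\left(- \frac{5 w^{3}}{3} + w + 1 \right)}}{12 e^{\frac{1}{3}}}, which equals f(w).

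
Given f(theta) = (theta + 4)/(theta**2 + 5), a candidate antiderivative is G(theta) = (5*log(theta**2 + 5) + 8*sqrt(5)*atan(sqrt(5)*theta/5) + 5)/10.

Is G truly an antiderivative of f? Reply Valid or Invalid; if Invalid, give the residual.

d/dtheta[G] = (theta + 4)/(theta**2 + 5)
This equals f(theta) exactly, so the claim holds.

Valid - the claim checks out under differentiation.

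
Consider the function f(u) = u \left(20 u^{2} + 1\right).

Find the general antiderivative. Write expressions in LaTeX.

F(u) = 5 u^{4} + \frac{u^{2}}{2} + C

For F(u) to be correct the identity F'(u) - f(u) = 0 must hold.
Check: d/du[5 u^{4} + \frac{u^{2}}{2}] = 20 u^{3} + u, which equals f(u).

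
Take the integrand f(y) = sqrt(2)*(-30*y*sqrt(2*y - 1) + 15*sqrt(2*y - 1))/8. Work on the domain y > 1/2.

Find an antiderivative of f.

An antiderivative is F(y) = -3*y**2*sqrt(y - 1/2) + 3*y*sqrt(y - 1/2) - 3*sqrt(y - 1/2)/4.

Check any antiderivative F(y) by computing F'(y) and comparing it with f(y).
Check: d/dy[-3*y**2*sqrt(y - 1/2) + 3*y*sqrt(y - 1/2) - 3*sqrt(y - 1/2)/4] = sqrt(2)*(-60*y**2 + 60*y - 15)/(8*sqrt(2*y - 1)), which equals f(y).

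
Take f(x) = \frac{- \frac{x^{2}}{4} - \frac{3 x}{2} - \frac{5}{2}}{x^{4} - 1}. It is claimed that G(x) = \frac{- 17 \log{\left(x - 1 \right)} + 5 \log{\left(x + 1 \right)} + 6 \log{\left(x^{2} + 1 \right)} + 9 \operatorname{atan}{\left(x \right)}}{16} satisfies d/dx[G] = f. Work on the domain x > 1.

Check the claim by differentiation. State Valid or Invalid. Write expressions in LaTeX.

d/dx[G] = \frac{- 13 x^{2} - 24 x - 31}{16 x^{4} - 16}
d/dx[G] - f(x) = - \frac{9}{16 x^{2} + 16} != 0.

Invalid: d/dx[G] - f = - \frac{9}{16 x^{2} + 16}, which is not 0.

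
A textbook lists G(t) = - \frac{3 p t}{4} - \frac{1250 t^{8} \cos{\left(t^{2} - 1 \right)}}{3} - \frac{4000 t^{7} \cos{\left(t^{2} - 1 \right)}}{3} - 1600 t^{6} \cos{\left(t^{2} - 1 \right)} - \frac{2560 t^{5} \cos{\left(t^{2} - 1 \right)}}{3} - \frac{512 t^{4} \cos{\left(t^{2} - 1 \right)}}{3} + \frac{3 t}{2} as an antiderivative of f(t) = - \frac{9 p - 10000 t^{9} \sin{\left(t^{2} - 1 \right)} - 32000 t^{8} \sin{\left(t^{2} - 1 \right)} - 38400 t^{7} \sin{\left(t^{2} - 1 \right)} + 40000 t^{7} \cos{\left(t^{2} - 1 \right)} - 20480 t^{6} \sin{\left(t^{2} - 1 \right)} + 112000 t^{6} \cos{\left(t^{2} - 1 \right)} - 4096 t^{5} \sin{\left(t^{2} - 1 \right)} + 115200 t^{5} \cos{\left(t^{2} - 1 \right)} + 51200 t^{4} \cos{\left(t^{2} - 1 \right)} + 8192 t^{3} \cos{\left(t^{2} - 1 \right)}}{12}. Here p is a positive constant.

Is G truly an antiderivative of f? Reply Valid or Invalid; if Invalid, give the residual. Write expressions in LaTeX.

Invalid: d/dt[G] - f = \frac{3}{2}, which is not 0.

d/dt[G] = - \frac{3 p}{4} + \frac{2500 t^{9} \sin{\left(t^{2} - 1 \right)}}{3} + \frac{8000 t^{8} \sin{\left(t^{2} - 1 \right)}}{3} + 3200 t^{7} \sin{\left(t^{2} - 1 \right)} - \frac{10000 t^{7} \cos{\left(t^{2} - 1 \right)}}{3} + \frac{5120 t^{6} \sin{\left(t^{2} - 1 \right)}}{3} - \frac{28000 t^{6} \cos{\left(t^{2} - 1 \right)}}{3} + \frac{1024 t^{5} \sin{\left(t^{2} - 1 \right)}}{3} - 9600 t^{5} \cos{\left(t^{2} - 1 \right)} - \frac{12800 t^{4} \cos{\left(t^{2} - 1 \right)}}{3} - \frac{2048 t^{3} \cos{\left(t^{2} - 1 \right)}}{3} + \frac{3}{2}
d/dt[G] - f(t) = \frac{3}{2} != 0.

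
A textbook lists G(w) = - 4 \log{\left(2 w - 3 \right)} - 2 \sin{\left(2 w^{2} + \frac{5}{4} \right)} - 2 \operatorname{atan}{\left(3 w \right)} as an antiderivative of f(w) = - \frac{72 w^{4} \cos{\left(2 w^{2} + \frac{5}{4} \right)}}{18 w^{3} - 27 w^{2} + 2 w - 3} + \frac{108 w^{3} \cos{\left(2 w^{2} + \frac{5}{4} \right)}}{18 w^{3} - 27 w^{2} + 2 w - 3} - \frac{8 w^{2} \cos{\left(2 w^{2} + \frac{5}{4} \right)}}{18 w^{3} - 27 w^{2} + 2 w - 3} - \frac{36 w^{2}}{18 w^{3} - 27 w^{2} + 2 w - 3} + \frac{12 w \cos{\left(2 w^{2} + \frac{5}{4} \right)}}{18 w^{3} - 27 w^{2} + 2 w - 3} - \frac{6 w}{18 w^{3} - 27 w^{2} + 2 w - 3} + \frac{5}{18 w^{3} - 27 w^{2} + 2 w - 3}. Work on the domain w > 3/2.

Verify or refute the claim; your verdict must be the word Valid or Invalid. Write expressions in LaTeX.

Invalid: d/dw[G] - f = \frac{- 72 w^{4} \cos{\left(2 w^{2} + \frac{5}{4} \right)} + 108 w^{3} \cos{\left(2 w^{2} + \frac{5}{4} \right)} - 8 w^{2} \cos{\left(2 w^{2} + \frac{5}{4} \right)} - 36 w^{2} + 12 w \cos{\left(2 w^{2} + \frac{5}{4} \right)} - 6 w + 5}{18 w^{3} - 27 w^{2} + 2 w - 3}, which is not 0.

d/dw[G] = \frac{- 144 w^{4} \cos{\left(2 w^{2} + \frac{5}{4} \right)} + 216 w^{3} \cos{\left(2 w^{2} + \frac{5}{4} \right)} - 16 w^{2} \cos{\left(2 w^{2} + \frac{5}{4} \right)} - 72 w^{2} + 24 w \cos{\left(2 w^{2} + \frac{5}{4} \right)} - 12 w + 10}{18 w^{3} - 27 w^{2} + 2 w - 3}
d/dw[G] - f(w) = \frac{- 72 w^{4} \cos{\left(2 w^{2} + \frac{5}{4} \right)} + 108 w^{3} \cos{\left(2 w^{2} + \frac{5}{4} \right)} - 8 w^{2} \cos{\left(2 w^{2} + \frac{5}{4} \right)} - 36 w^{2} + 12 w \cos{\left(2 w^{2} + \frac{5}{4} \right)} - 6 w + 5}{18 w^{3} - 27 w^{2} + 2 w - 3} != 0.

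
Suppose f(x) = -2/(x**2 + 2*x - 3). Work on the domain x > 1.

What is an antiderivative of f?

Factor the denominator ((x - 1)*(x + 3)) and decompose: f = 1/(2*(x + 3)) - 1/(2*(x - 1)); each piece integrates to a log, atan, or power term.
Check: d/dx[-log(x - 1)/2 + log(x + 3)/2] = -2/(x**2 + 2*x - 3) = f(x).

An antiderivative is F(x) = -log(x - 1)/2 + log(x + 3)/2.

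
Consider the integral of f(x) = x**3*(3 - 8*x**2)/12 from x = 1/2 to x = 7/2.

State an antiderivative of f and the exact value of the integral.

For F(x) to be correct the identity F'(x) - f(x) = 0 must hold.
F(x) = x**4*(9 - 16*x**2)/144 is an antiderivative of f.
Check: d/dx[x**4*(9 - 16*x**2)/144] = -2*x**5/3 + x**3/4, which equals f(x).
F(7/2) = -448987/2304; F(1/2) = 5/2304.
Integral = F(7/2) - F(1/2) = -1559/8.

Antiderivative: F(x) = x**4*(9 - 16*x**2)/144; value = -1559/8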